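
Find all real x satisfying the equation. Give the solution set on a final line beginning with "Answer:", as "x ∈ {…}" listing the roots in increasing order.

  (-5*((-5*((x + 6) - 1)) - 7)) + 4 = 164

Step 1. [(-5*((-5*((x + 6) - 1)) - 7)) + 4 = 164] the outer +4 inverts by subtracting 4 ⇒ sub: -5*((-5*((x + 6) - 1)) - 7) = 160.
Step 2. [-5*((-5*((x + 6) - 1)) - 7) = 160] -5·(inner) — divide through by -5. So div: (-5*((x + 6) - 1)) - 7 = -32.
Step 3. [(-5*((x + 6) - 1)) - 7 = -32] add 7: x sits inside (… - 7) ⇒ sub: -5*((x + 6) - 1) = -25.
Step 4. [-5*((x + 6) - 1) = -25] leading coefficient -5: divide by -5, so div: (x + 6) - 1 = 5.
Step 5. [(x + 6) - 1 = 5] 1 comes off first (add 1), so sub: x + 6 = 6.
Step 6. [x + 6 = 6] subtract 6: x sits inside (… + 6), so sub: x = 0.

Answer: x ∈ {0}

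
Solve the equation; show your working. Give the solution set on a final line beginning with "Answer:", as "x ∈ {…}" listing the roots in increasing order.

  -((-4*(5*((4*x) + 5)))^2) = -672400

Step 1. [-((-4*(5*((4*x) + 5)))^2) = -672400] leading − — multiply by −1, so neg: (-4*(5*((4*x) + 5)))^2 = 672400.
Step 2. [(-4*(5*((4*x) + 5)))^2 = 672400] √ both sides: 672400 ≥ 0 gives two branches, so sqrt: -4*(5*((4*x) + 5)) = 820 or -820.
Step 3. [-4*(5*((4*x) + 5)) = 820 or -820] leading coefficient -4: divide by -4 ⇒ div: 5*((4*x) + 5) = -205 or 205.
Step 4. [5*((4*x) + 5) = -205 or 205] LHS = 5·(…); ÷5 both sides. So div: (4*x) + 5 = -41 or 41.
Step 5. [(4*x) + 5 = -41 or 41] the outer +5 inverts by subtracting 5. So sub: 4*x = -46 or 36.
Step 6. [4*x = -46 or 36] LHS = 4·(…); ÷4 both sides, so div: x = -23/2 or 9.

Answer: x ∈ {-23/2, 9}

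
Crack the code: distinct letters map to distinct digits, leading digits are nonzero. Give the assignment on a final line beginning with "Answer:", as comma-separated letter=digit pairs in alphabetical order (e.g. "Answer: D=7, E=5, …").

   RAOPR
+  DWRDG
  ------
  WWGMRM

Step 1. [col 1: R + G ≡ M (mod 10)] R=3 is one option consistent with column 1 (R + G ≡ M (mod 10), carry-in 0) — take it. So R=3.
Step 2. [col 1: R + G ≡ M (mod 10)] column 1 (R + G ≡ M (mod 10), carry-in 0) doesn't pin M yet; pick M=0 and continue ⇒ M=0.
Step 3. [col 1: R + G ≡ M (mod 10)] in column 1 we have R+G≡M with carry-in 0; given R=3, M=0 and digits 0,3 already taken and all letters distinct, that pins G to 7. So G=7.
Step 4. [col 2: P + D ≡ R (mod 10)] no forcing yet in column 2 (carry-in 1); P=4 is free and consistent — try it, so P=4.
Step 5. [W] adding two 5-digit numbers gives at most 5+1 digits, and here it does — W is that final carry and must be 1 ⇒ W=1.
Step 6. [col 2: P + D ≡ R (mod 10)] column 2: given P=4, R=3, carry-in 1, and digits 0,1,3,4,7 already taken and all letters distinct, P+D≡R (mod 10) forces D=8, so D=8.
Step 7. [col 3: O + R ≡ M (mod 10)] column 3: given R=3, M=0, carry-in 1, and digits 0,1,3,4,7,8 already taken and all letters distinct, O+R≡M (mod 10) forces O=6, so O=6.
Step 8. [col 4: A + W ≡ G (mod 10)] in column 4 we have A+W≡G with carry-in 1; given W=1, G=7 and digits 0,1,3,4,6,7,8 already taken and all letters distinct, that pins A to 5, so A=5.

Answer: A=5, D=8, G=7, M=0, O=6, P=4, R=3, W=1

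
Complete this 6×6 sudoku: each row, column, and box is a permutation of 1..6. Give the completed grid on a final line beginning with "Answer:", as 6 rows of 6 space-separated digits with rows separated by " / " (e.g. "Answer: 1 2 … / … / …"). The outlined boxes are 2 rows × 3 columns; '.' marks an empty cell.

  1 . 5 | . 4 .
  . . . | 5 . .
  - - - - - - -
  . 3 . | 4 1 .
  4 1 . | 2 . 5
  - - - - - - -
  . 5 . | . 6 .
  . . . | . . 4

Step 1. [r1c4∈{3,6}] across col 4, 6 lands solely at r1c4. So r1c4=6.
Step 2. [r1c2∈{2}] nothing but 2 survives at r1c2 ⇒ r1c2=2.
Step 3. [r4c3∈{6}] nothing but 6 survives at r4c3 ⇒ r4c3=6.
Step 4. [r5c3∈{1,2,3,4}] r5c3 is the only open cell in row 5 admitting 4 ⇒ r5c3=4.
Step 5. [r2c3∈{3}] r2c3 is down to just 3 ⇒ r2c3=3.
Step 6. [r2c1∈{6}] r2c1 has the single candidate 6, so r2c1=6.
Step 7. [r2c5∈{2}] nothing but 2 survives at r2c5 ⇒ r2c5=2.
Step 8. [r5c6∈{1,2,3}] across col 6, 2 lands solely at r5c6. So r5c6=2.
Step 9. [r3c3∈{2}] only 2 remains possible at r3c3. So r3c3=2.
Step 10. [r5c4∈{1,3}] row 5 places 1 nowhere but r5c4 ⇒ r5c4=1.
Step 11. [r6c4∈{3}] r6c4's peers cover all but 3, so r6c4=3.
Step 12. [r4c5∈{3}] nothing but 3 survives at r4c5 ⇒ r4c5=3.
Step 13. [r5c1∈{3}] r5c1's peers cover all but 3. So r5c1=3.
Step 14. [r2c6∈{1}] r2c6 is down to just 1, so r2c6=1.
Step 15. [r2c2∈{4}] only 4 remains possible at r2c2 ⇒ r2c2=4.
Step 16. [r3c1∈{5}] only 5 remains possible at r3c1, so r3c1=5.
Step 17. [r6c5∈{5}] r6c5's peers cover all but 5 ⇒ r6c5=5.
Step 18. [r6c2∈{6}] r6c2's peers cover all but 6. So r6c2=6.
Step 19. [r1c6∈{3}] r1c6's peers cover all but 3, so r1c6=3.
Step 20. [r3c6∈{6}] r3c6 is down to just 6 ⇒ r3c6=6.
Step 21. [r6c3∈{1}] r6c3's peers cover all but 1 ⇒ r6c3=1.
Step 22. [r6c1∈{2}] r6c1 has the single candidate 2 ⇒ r6c1=2.

Answer: 1 2 5 6 4 3 / 6 4 3 5 2 1 / 5 3 2 4 1 6 / 4 1 6 2 3 5 / 3 5 4 1 6 2 / 2 6 1 3 5 4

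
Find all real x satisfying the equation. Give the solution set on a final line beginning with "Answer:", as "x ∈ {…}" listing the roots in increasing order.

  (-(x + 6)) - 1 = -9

Step 1. [(-(x + 6)) - 1 = -9] 1 comes off first (add 1) ⇒ sub: -(x + 6) = -8.
Step 2. [-(x + 6) = -8] LHS negated; negate both sides ⇒ neg: x + 6 = 8.
Step 3. [x + 6 = 8] subtract 6: x sits inside (… + 6). So sub: x = 2.

Answer: x ∈ {2}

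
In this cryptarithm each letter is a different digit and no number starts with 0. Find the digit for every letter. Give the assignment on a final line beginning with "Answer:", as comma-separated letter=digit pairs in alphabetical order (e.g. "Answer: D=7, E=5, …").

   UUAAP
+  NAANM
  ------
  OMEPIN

Step 1. [col 1: P + M ≡ N (mod 10)] column 1 (P + M ≡ N (mod 10), carry-in 0) doesn't pin M yet; pick M=3 and continue. So M=3.
Step 2. [col 1: P + M ≡ N (mod 10)] several values work for P in column 1 (P + M ≡ N (mod 10), carry-in 0); try P=4 ⇒ P=4.
Step 3. [col 1: P + M ≡ N (mod 10)] in column 1 we have P+M≡N with carry-in 0; given P=4, M=3 and digits 3,4 already taken and all letters distinct, that pins N to 7 ⇒ N=7.
Step 4. [col 2: A + N ≡ I (mod 10)] I=9 is one option consistent with column 2 (A + N ≡ I (mod 10), carry-in 0) — take it. So I=9.
Step 5. [col 2: A + N ≡ I (mod 10)] column 2 reads A+N+carry(0)=I with N=7, I=9; with digits 3,4,7,9 already taken and all letters distinct, the only value for A is 2, so A=2.
Step 6. [col 4: U + A ≡ E (mod 10)] column 4 (U + A ≡ E (mod 10), carry-in 0) doesn't pin U yet; pick U=6 and continue, so U=6.
Step 7. [col 4: U + A ≡ E (mod 10)] from column 4 (U=6, A=2, carry-in 0, digits 2,3,4,6,7,9 already taken and all letters distinct): E must equal 8. So E=8.
Step 8. [col 6: carry → O] from column 6 (nothing yet, carry-in 1, digits 2,3,4,6,7,8,9 already taken and all letters distinct): O must equal 1, so O=1.

Answer: A=2, E=8, I=9, M=3, N=7, O=1, P=4, U=6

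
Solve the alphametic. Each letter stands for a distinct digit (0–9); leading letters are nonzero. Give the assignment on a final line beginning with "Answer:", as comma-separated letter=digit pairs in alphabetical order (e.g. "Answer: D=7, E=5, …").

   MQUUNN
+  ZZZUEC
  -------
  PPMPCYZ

Step 1. [col 1: N + C ≡ Z (mod 10)] N=5 is one option consistent with column 1 (N + C ≡ Z (mod 10), carry-in 0) — take it, so N=5.
Step 2. [P] adding two 6-digit numbers gives at most 6+1 digits, and here it does — P is that final carry and must be 1, so P=1.
Step 3. [col 1: N + C ≡ Z (mod 10)] Z=2 is one option consistent with column 1 (N + C ≡ Z (mod 10), carry-in 0) — take it ⇒ Z=2.
Step 4. [col 1: N + C ≡ Z (mod 10)] in column 1 we have N+C≡Z with carry-in 0; given N=5, Z=2 and digits 1,2,5 already taken and all letters distinct, that pins C to 7, so C=7.
Step 5. [col 2: N + E ≡ Y (mod 10)] E=4 is one option consistent with column 2 (N + E ≡ Y (mod 10), carry-in 1) — take it ⇒ E=4.
Step 6. [col 2: N + E ≡ Y (mod 10)] column 2: given N=5, E=4, carry-in 1, and digits 1,2,4,5,7 already taken and all letters distinct, N+E≡Y (mod 10) forces Y=0, so Y=0.
Step 7. [col 3: U + U ≡ C (mod 10)] no forcing yet in column 3 (carry-in 1); U=8 is free and consistent — try it. So U=8.
Step 8. [col 5: Q + Z ≡ M (mod 10)] no forcing yet in column 5 (carry-in 1); Q=6 is free and consistent — try it ⇒ Q=6.
Step 9. [col 5: Q + Z ≡ M (mod 10)] column 5: given Q=6, Z=2, carry-in 1, and digits 0,1,2,4,5,6,7,8 already taken and all letters distinct, Q+Z≡M (mod 10) forces M=9 ⇒ M=9.

Answer: C=7, E=4, M=9, N=5, P=1, Q=6, U=8, Y=0, Z=2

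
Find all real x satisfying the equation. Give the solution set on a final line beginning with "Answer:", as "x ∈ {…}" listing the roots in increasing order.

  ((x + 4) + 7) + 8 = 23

Step 1. [((x + 4) + 7) + 8 = 23] 8 comes off first (subtract 8). So sub: (x + 4) + 7 = 15.
Step 2. [(x + 4) + 7 = 15] peel the +7: subtract 7 from each side ⇒ sub: x + 4 = 8.
Step 3. [x + 4 = 8] peel the +4: subtract 4 from each side. So sub: x = 4.

Answer: x ∈ {4}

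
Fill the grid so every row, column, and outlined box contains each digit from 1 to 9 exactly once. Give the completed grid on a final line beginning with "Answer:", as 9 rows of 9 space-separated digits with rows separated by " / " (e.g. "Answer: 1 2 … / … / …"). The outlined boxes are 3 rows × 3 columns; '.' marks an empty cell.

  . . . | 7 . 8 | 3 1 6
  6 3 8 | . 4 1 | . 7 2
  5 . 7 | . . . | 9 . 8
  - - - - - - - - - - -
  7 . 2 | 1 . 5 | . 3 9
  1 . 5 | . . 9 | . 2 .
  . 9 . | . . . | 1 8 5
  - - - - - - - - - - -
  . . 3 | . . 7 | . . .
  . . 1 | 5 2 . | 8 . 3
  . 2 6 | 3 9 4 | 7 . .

Step 1. [r1c2∈{4}] nothing but 4 survives at r1c2, so r1c2=4.
Step 2. [r5c5∈{3,6,7,8}] across row 5, 3 lands solely at r5c5 ⇒ r5c5=3.
Step 3. [r3c5∈{6}] r3c5 has the single candidate 6 ⇒ r3c5=6.
Step 4. [r4c7∈{4,6}] in row 4, 4 fits only at r4c7. So r4c7=4.
Step 5. [r7c9∈{1,4}] col 9 places 4 nowhere but r7c9 ⇒ r7c9=4.
Step 6. [r5c4∈{4,6,8}] 4 has one home in row 5: r5c4. So r5c4=4.
Step 7. [r7c4∈{6,8}] r7c4 is the only open cell in col 4 admitting 8, so r7c4=8.
Step 8. [r7c1∈{9}] nothing but 9 survives at r7c1 ⇒ r7c1=9.
Step 9. [r7c2∈{5}] only 5 remains possible at r7c2. So r7c2=5.
Step 10. [r6c4∈{2,6}] in col 4, 6 fits only at r6c4. So r6c4=6.
Step 11. [r5c7∈{6}] r5c7's peers cover all but 6, so r5c7=6.
Step 12. [r3c6∈{2,3}] row 3 places 3 nowhere but r3c6 ⇒ r3c6=3.
Step 13. [r8c6∈{6}] r8c6 is down to just 6 ⇒ r8c6=6.
Step 14. [r4c2∈{6,8}] 6 has one home in row 4: r4c2, so r4c2=6.
Step 15. [r6c1∈{3,4}] row 6 places 3 nowhere but r6c1 ⇒ r6c1=3.
Step 16. [r9c9∈{1}] r9c9 has the single candidate 1. So r9c9=1.
Step 17. [r2c4∈{9}] r2c4 has the single candidate 9, so r2c4=9.
Step 18. [r6c5∈{7}] r6c5 is down to just 7. So r6c5=7.
Step 19. [r3c8∈{4}] only 4 remains possible at r3c8, so r3c8=4.
Step 20. [r3c2∈{1}] r3c2 is down to just 1 ⇒ r3c2=1.
Step 21. [r1c1∈{2}] only 2 remains possible at r1c1 ⇒ r1c1=2.
Step 22. [r5c9∈{7}] nothing but 7 survives at r5c9 ⇒ r5c9=7.
Step 23. [r1c3∈{9}] r1c3 is down to just 9, so r1c3=9.
Step 24. [r8c8∈{9}] r8c8 has the single candidate 9, so r8c8=9.
Step 25. [r9c8∈{5}] r9c8 is down to just 5. So r9c8=5.
Step 26. [r5c2∈{8}] r5c2's peers cover all but 8 ⇒ r5c2=8.
Step 27. [r2c7∈{5}] r2c7 has the single candidate 5. So r2c7=5.
Step 28. [r4c5∈{8}] only 8 remains possible at r4c5 ⇒ r4c5=8.
Step 29. [r3c4∈{2}] nothing but 2 survives at r3c4, so r3c4=2.
Step 30. [r1c5∈{5}] r1c5 has the single candidate 5 ⇒ r1c5=5.
Step 31. [r7c7∈{2}] only 2 remains possible at r7c7. So r7c7=2.
Step 32. [r6c6∈{2}] nothing but 2 survives at r6c6. So r6c6=2.
Step 33. [r8c2∈{7}] r8c2 has the single candidate 7 ⇒ r8c2=7.
Step 34. [r6c3∈{4}] r6c3 has the single candidate 4, so r6c3=4.
Step 35. [r9c1∈{8}] r9c1 is down to just 8, so r9c1=8.
Step 36. [r7c5∈{1}] r7c5's peers cover all but 1. So r7c5=1.
Step 37. [r8c1∈{4}] r8c1's peers cover all but 4 ⇒ r8c1=4.
Step 38. [r7c8∈{6}] r7c8 is down to just 6, so r7c8=6.

Answer: 2 4 9 7 5 8 3 1 6 / 6 3 8 9 4 1 5 7 2 / 5 1 7 2 6 3 9 4 8 / 7 6 2 1 8 5 4 3 9 / 1 8 5 4 3 9 6 2 7 / 3 9 4 6 7 2 1 8 5 / 9 5 3 8 1 7 2 6 4 / 4 7 1 5 2 6 8 9 3 / 8 2 6 3 9 4 7 5 1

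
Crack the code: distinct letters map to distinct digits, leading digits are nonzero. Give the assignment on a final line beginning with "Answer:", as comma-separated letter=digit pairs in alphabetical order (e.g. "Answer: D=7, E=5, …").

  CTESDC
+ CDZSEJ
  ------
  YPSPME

Step 1. [col 1: C + J ≡ E (mod 10)] J=8 is one option consistent with column 1 (C + J ≡ E (mod 10), carry-in 0) — take it, so J=8.
Step 2. [col 1: C + J ≡ E (mod 10)] no forcing yet in column 1 (carry-in 0); E=9 is free and consistent — try it ⇒ E=9.
Step 3. [col 1: C + J ≡ E (mod 10)] column 1 reads C+J+carry(0)=E with J=8, E=9; with digits 8,9 already taken and all letters distinct, the only value for C is 1. So C=1.
Step 4. [col 2: D + E ≡ M (mod 10)] no forcing yet in column 2 (carry-in 0); D=6 is free and consistent — try it, so D=6.
Step 5. [col 2: D + E ≡ M (mod 10)] column 2 reads D+E+carry(0)=M with D=6, E=9; with digits 1,6,8,9 already taken and all letters distinct, the only value for M is 5, so M=5.
Step 6. [col 3: S + S ≡ P (mod 10)] from column 3 (nothing yet, carry-in 1, digits 1,5,6,8,9 already taken and all letters distinct): P must equal 7 ⇒ P=7.
Step 7. [col 3: S + S ≡ P (mod 10)] column 3 reads S+S+carry(1)=P with P=7; with digits 1,5,6,7,8,9 already taken and all letters distinct, the only value for S is 3, so S=3.
Step 8. [col 4: E + Z ≡ S (mod 10)] column 4 reads E+Z+carry(0)=S with E=9, S=3; with digits 1,3,5,6,7,8,9 already taken and all letters distinct, the only value for Z is 4, so Z=4.
Step 9. [col 5: T + D ≡ P (mod 10)] column 5: given D=6, P=7, carry-in 1, and digits 1,3,4,5,6,7,8,9 already taken and all letters distinct, T+D≡P (mod 10) forces T=0, so T=0.
Step 10. [col 6: C + C ≡ Y (mod 10)] column 6: given C=1, carry-in 0, and digits 0,1,3,4,5,6,7,8,9 already taken and all letters distinct, C+C≡Y (mod 10) forces Y=2, so Y=2.

Answer: C=1, D=6, E=9, J=8, M=5, P=7, S=3, T=0, Y=2, Z=4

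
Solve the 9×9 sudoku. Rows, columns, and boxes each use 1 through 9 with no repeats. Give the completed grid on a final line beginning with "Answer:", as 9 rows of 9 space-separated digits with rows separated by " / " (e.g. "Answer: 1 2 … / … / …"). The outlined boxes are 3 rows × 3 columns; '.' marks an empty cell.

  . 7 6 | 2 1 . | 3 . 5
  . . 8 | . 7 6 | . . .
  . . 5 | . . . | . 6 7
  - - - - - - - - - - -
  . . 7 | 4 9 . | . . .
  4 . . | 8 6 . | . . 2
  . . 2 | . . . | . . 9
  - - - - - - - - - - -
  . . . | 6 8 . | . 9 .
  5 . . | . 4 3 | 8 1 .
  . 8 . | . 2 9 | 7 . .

Step 1. [r6c5∈{3,5}] col 5 places 5 nowhere but r6c5. So r6c5=5.
Step 2. [r6c4∈{1,3,7}] r6c4 is the only open cell in box 5 admitting 3 ⇒ r6c4=3.
Step 3. [r4c9∈{1,3,6,8}] col 9 places 8 nowhere but r4c9. So r4c9=8.
Step 4. [r7c7∈{2,4,5}] across box 9, 2 lands solely at r7c7, so r7c7=2.
Step 5. [r2c9∈{1,4}] col 9 places 1 nowhere but r2c9, so r2c9=1.
Step 6. [r9c8∈{3,4,5}] 5 has one home in box 9: r9c8. So r9c8=5.
Step 7. [r3c4∈{9}] only 9 remains possible at r3c4 ⇒ r3c4=9.
Step 8. [r3c7∈{4}] nothing but 4 survives at r3c7. So r3c7=4.
Step 9. [r8c2∈{2,6,9}] in row 8, 2 fits only at r8c2. So r8c2=2.
Step 10. [r9c1∈{1,3,6}] in box 7, 6 fits only at r9c1 ⇒ r9c1=6.
Step 11. [r2c2∈{3,4,9}] across row 2, 4 lands solely at r2c2 ⇒ r2c2=4.
Step 12. [r2c1∈{2,3,9}] 3 has one home in row 2: r2c1. So r2c1=3.
Step 13. [r4c1∈{1}] only 1 remains possible at r4c1 ⇒ r4c1=1.
Step 14. [r5c2∈{3,5,9}] in col 2, 9 fits only at r5c2 ⇒ r5c2=9.
Step 15. [r5c3∈{3}] nothing but 3 survives at r5c3. So r5c3=3.
Step 16. [r7c6∈{1,5,7}] across row 7, 5 lands solely at r7c6, so r7c6=5.
Step 17. [r4c2∈{5,6}] 5 has one home in col 2: r4c2. So r4c2=5.
Step 18. [r9c9∈{3,4}] across row 9, 3 lands solely at r9c9, so r9c9=3.
Step 19. [r9c3∈{1,4}] in row 9, 4 fits only at r9c3 ⇒ r9c3=4.
Step 20. [r5c8∈{7}] only 7 remains possible at r5c8 ⇒ r5c8=7.
Step 21. [r5c6∈{1}] nothing but 1 survives at r5c6, so r5c6=1.
Step 22. [r3c6∈{8}] r3c6 is down to just 8 ⇒ r3c6=8.
Step 23. [r7c2∈{1,3}] in row 7, 3 fits only at r7c2 ⇒ r7c2=3.
Step 24. [r6c2∈{6}] r6c2 is down to just 6 ⇒ r6c2=6.
Step 25. [r5c7∈{5}] only 5 remains possible at r5c7, so r5c7=5.
Step 26. [r4c7∈{6}] r4c7's peers cover all but 6. So r4c7=6.
Step 27. [r1c8∈{8}] nothing but 8 survives at r1c8, so r1c8=8.
Step 28. [r7c1∈{7}] r7c1 is down to just 7. So r7c1=7.
Step 29. [r6c8∈{4}] r6c8 is down to just 4, so r6c8=4.
Step 30. [r3c2∈{1}] r3c2 is down to just 1, so r3c2=1.
Step 31. [r3c1∈{2}] r3c1 has the single candidate 2 ⇒ r3c1=2.
Step 32. [r4c8∈{3}] r4c8 has the single candidate 3, so r4c8=3.
Step 33. [r9c4∈{1}] r9c4 is down to just 1. So r9c4=1.
Step 34. [r8c3∈{9}] r8c3 has the single candidate 9. So r8c3=9.
Step 35. [r6c6∈{7}] nothing but 7 survives at r6c6 ⇒ r6c6=7.
Step 36. [r8c9∈{6}] r8c9 is down to just 6 ⇒ r8c9=6.
Step 37. [r7c3∈{1}] nothing but 1 survives at r7c3. So r7c3=1.
Step 38. [r8c4∈{7}] nothing but 7 survives at r8c4 ⇒ r8c4=7.
Step 39. [r4c6∈{2}] r4c6's peers cover all but 2 ⇒ r4c6=2.
Step 40. [r1c6∈{4}] r1c6 has the single candidate 4. So r1c6=4.
Step 41. [r6c7∈{1}] r6c7 is down to just 1. So r6c7=1.
Step 42. [r1c1∈{9}] r1c1 is down to just 9, so r1c1=9.
Step 43. [r7c9∈{4}] r7c9 is down to just 4. So r7c9=4.
Step 44. [r2c8∈{2}] r2c8 is down to just 2 ⇒ r2c8=2.
Step 45. [r2c7∈{9}] r2c7 has the single candidate 9. So r2c7=9.
Step 46. [r3c5∈{3}] nothing but 3 survives at r3c5 ⇒ r3c5=3.
Step 47. [r6c1∈{8}] r6c1 has the single candidate 8, so r6c1=8.
Step 48. [r2c4∈{5}] nothing but 5 survives at r2c4 ⇒ r2c4=5.

Answer: 9 7 6 2 1 4 3 8 5 / 3 4 8 5 7 6 9 2 1 / 2 1 5 9 3 8 4 6 7 / 1 5 7 4 9 2 6 3 8 / 4 9 3 8 6 1 5 7 2 / 8 6 2 3 5 7 1 4 9 / 7 3 1 6 8 5 2 9 4 / 5 2 9 7 4 3 8 1 6 / 6 8 4 1 2 9 7 5 3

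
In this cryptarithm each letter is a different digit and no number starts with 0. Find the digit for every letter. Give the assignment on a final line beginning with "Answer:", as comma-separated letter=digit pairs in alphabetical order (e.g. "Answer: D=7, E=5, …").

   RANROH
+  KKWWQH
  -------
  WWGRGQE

Step 1. [W] adding two 6-digit numbers gives at most 6+1 digits, and here it does — W is that final carry and must be 1 ⇒ W=1.
Step 2. [col 1: H + H ≡ E (mod 10)] several values work for H in column 1 (H + H ≡ E (mod 10), carry-in 0); try H=2, so H=2.
Step 3. [col 1: H + H ≡ E (mod 10)] in column 1 we have H+H≡E with carry-in 0; given H=2 and digits 1,2 already taken and all letters distinct, that pins E to 4, so E=4.
Step 4. [col 2: O + Q ≡ Q (mod 10)] from column 2 (nothing yet, carry-in 0, digits 1,2,4 already taken and all letters distinct): O must equal 0 ⇒ O=0.
Step 5. [col 2: O + Q ≡ Q (mod 10)] Q=5 is one option consistent with column 2 (O + Q ≡ Q (mod 10), carry-in 0) — take it. So Q=5.
Step 6. [col 3: R + W ≡ G (mod 10)] column 3 (R + W ≡ G (mod 10), carry-in 0) doesn't pin R yet; pick R=8 and continue ⇒ R=8.
Step 7. [col 3: R + W ≡ G (mod 10)] column 3 reads R+W+carry(0)=G with R=8, W=1; with digits 0,1,2,4,5,8 already taken and all letters distinct, the only value for G is 9 ⇒ G=9.
Step 8. [col 4: N + W ≡ R (mod 10)] from column 4 (W=1, R=8, carry-in 0, digits 0,1,2,4,5,8,9 already taken and all letters distinct): N must equal 7, so N=7.
Step 9. [col 5: A + K ≡ G (mod 10)] column 5 (A + K ≡ G (mod 10), carry-in 0) doesn't pin K yet; pick K=3 and continue, so K=3.
Step 10. [col 5: A + K ≡ G (mod 10)] in column 5 we have A+K≡G with carry-in 0; given K=3, G=9 and digits 0,1,2,3,4,5,7,8,9 already taken and all letters distinct, that pins A to 6 ⇒ A=6.

Answer: A=6, E=4, G=9, H=2, K=3, N=7, O=0, Q=5, R=8, W=1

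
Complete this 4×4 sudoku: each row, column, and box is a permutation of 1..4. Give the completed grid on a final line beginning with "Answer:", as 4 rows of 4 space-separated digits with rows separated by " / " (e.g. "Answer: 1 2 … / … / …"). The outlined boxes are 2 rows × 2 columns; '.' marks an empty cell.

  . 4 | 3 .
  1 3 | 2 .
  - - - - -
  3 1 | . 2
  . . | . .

Step 1. [r4c1∈{2,4}] r4c1 is the only open cell in col 1 admitting 4 ⇒ r4c1=4.
Step 2. [r1c4∈{1}] r1c4 is down to just 1 ⇒ r1c4=1.
Step 3. [r2c4∈{4}] r2c4 is down to just 4 ⇒ r2c4=4.
Step 4. [r1c1∈{2}] nothing but 2 survives at r1c1, so r1c1=2.
Step 5. [r4c4∈{3}] nothing but 3 survives at r4c4 ⇒ r4c4=3.
Step 6. [r4c2∈{2}] r4c2 is down to just 2, so r4c2=2.
Step 7. [r4c3∈{1}] r4c3 has the single candidate 1, so r4c3=1.
Step 8. [r3c3∈{4}] only 4 remains possible at r3c3. So r3c3=4.

Answer: 2 4 3 1 / 1 3 2 4 / 3 1 4 2 / 4 2 1 3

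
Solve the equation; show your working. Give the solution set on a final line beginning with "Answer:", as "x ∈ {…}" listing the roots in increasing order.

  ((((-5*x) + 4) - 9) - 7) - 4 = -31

Step 1. [((((-5*x) + 4) - 9) - 7) - 4 = -31] -4 is outermost — add 4 both sides. So sub: (((-5*x) + 4) - 9) - 7 = -27.
Step 2. [(((-5*x) + 4) - 9) - 7 = -27] add 7: x sits inside (… - 7), so sub: ((-5*x) + 4) - 9 = -20.
Step 3. [((-5*x) + 4) - 9 = -20] -9 is outermost — add 9 both sides ⇒ sub: (-5*x) + 4 = -11.
Step 4. [(-5*x) + 4 = -11] subtract 4: x sits inside (… + 4) ⇒ sub: -5*x = -15.
Step 5. [-5*x = -15] LHS = -5·(…); ÷-5 both sides, so div: x = 3.

Answer: x ∈ {3}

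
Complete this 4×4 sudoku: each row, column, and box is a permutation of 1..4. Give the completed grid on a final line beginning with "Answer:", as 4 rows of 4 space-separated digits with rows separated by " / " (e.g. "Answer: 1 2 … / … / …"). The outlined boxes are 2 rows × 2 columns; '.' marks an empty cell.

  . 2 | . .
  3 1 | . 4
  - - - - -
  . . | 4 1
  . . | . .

Step 1. [r4c4∈{2,3}] 2 has one home in col 4: r4c4 ⇒ r4c4=2.
Step 2. [r4c2∈{3,4}] 4 has one home in col 2: r4c2 ⇒ r4c2=4.
Step 3. [r1c3∈{1,3}] 1 has one home in row 1: r1c3, so r1c3=1.
Step 4. [r2c3∈{2}] r2c3 has the single candidate 2, so r2c3=2.
Step 5. [r3c2∈{3}] r3c2 has the single candidate 3, so r3c2=3.
Step 6. [r1c1∈{4}] only 4 remains possible at r1c1. So r1c1=4.
Step 7. [r3c1∈{2}] only 2 remains possible at r3c1, so r3c1=2.
Step 8. [r1c4∈{3}] only 3 remains possible at r1c4. So r1c4=3.
Step 9. [r4c1∈{1}] r4c1 has the single candidate 1, so r4c1=1.
Step 10. [r4c3∈{3}] nothing but 3 survives at r4c3, so r4c3=3.

Answer: 4 2 1 3 / 3 1 2 4 / 2 3 4 1 / 1 4 3 2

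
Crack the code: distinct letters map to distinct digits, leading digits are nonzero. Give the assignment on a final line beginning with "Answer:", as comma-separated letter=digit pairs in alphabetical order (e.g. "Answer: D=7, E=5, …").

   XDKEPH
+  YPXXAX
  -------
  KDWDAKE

Step 1. [col 1: H + X ≡ E (mod 10)] E=7 is one option consistent with column 1 (H + X ≡ E (mod 10), carry-in 0) — take it ⇒ E=7.
Step 2. [col 1: H + X ≡ E (mod 10)] X=8 is one option consistent with column 1 (H + X ≡ E (mod 10), carry-in 0) — take it, so X=8.
Step 3. [col 1: H + X ≡ E (mod 10)] from column 1 (X=8, E=7, carry-in 0, digits 7,8 already taken and all letters distinct): H must equal 9. So H=9.
Step 4. [col 2: P + A ≡ K (mod 10)] several values work for P in column 2 (P + A ≡ K (mod 10), carry-in 1); try P=4 ⇒ P=4.
Step 5. [col 2: P + A ≡ K (mod 10)] several values work for K in column 2 (P + A ≡ K (mod 10), carry-in 1); try K=1 ⇒ K=1.
Step 6. [col 2: P + A ≡ K (mod 10)] in column 2 we have P+A≡K with carry-in 1; given P=4, K=1 and digits 1,4,7,8,9 already taken and all letters distinct, that pins A to 6. So A=6.
Step 7. [col 4: K + X ≡ D (mod 10)] in column 4 we have K+X≡D with carry-in 1; given K=1, X=8 and digits 1,4,6,7,8,9 already taken and all letters distinct, that pins D to 0, so D=0.
Step 8. [col 5: D + P ≡ W (mod 10)] in column 5 we have D+P≡W with carry-in 1; given D=0, P=4 and digits 0,1,4,6,7,8,9 already taken and all letters distinct, that pins W to 5 ⇒ W=5.
Step 9. [col 6: X + Y ≡ D (mod 10)] in column 6 we have X+Y≡D with carry-in 0; given X=8, D=0 and digits 0,1,4,5,6,7,8,9 already taken and all letters distinct, that pins Y to 2. So Y=2.

Answer: A=6, D=0, E=7, H=9, K=1, P=4, W=5, X=8, Y=2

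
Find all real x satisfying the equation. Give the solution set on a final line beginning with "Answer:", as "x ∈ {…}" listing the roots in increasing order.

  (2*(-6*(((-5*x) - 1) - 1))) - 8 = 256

Step 1. [(2*(-6*(((-5*x) - 1) - 1))) - 8 = 256] -8 is outermost — add 8 both sides ⇒ sub: 2*(-6*(((-5*x) - 1) - 1)) = 264.
Step 2. [2*(-6*(((-5*x) - 1) - 1)) = 264] LHS = 2·(…); ÷2 both sides. So div: -6*(((-5*x) - 1) - 1) = 132.
Step 3. [-6*(((-5*x) - 1) - 1) = 132] -6 out front; divide by -6. So div: ((-5*x) - 1) - 1 = -22.
Step 4. [((-5*x) - 1) - 1 = -22] the outer -1 inverts by adding 1, so sub: (-5*x) - 1 = -21.
Step 5. [(-5*x) - 1 = -21] 1 comes off first (add 1), so sub: -5*x = -20.
Step 6. [-5*x = -20] LHS = -5·(…); ÷-5 both sides, so div: x = 4.

Answer: x ∈ {4}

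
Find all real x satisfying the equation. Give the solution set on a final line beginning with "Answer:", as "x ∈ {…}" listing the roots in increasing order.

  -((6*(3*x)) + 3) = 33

Step 1. [-((6*(3*x)) + 3) = 33] LHS negated; negate both sides. So neg: (6*(3*x)) + 3 = -33.
Step 2. [(6*(3*x)) + 3 = -33] 3 comes off first (subtract 3). So sub: 6*(3*x) = -36.
Step 3. [6*(3*x) = -36] 6·(inner) — divide through by 6 ⇒ div: 3*x = -6.
Step 4. [3*x = -6] leading coefficient 3: divide by 3, so div: x = -2.

Answer: x ∈ {-2}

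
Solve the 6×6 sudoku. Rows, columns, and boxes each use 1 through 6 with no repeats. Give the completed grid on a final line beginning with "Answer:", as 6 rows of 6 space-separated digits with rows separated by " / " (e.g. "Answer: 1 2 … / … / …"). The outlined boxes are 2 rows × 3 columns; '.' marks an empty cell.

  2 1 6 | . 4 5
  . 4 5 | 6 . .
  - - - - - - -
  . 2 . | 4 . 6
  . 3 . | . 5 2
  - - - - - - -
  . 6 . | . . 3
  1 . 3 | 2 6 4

Step 1. [r4c4∈{1}] r4c4 is down to just 1, so r4c4=1.
Step 2. [r2c5∈{1,2,3}] in row 2, 2 fits only at r2c5 ⇒ r2c5=2.
Step 3. [r4c3∈{4}] r4c3 is down to just 4, so r4c3=4.
Step 4. [r5c4∈{5}] r5c4's peers cover all but 5 ⇒ r5c4=5.
Step 5. [r1c4∈{3}] r1c4's peers cover all but 3 ⇒ r1c4=3.
Step 6. [r2c6∈{1}] only 1 remains possible at r2c6. So r2c6=1.
Step 7. [r3c1∈{5}] r3c1 has the single candidate 5, so r3c1=5.
Step 8. [r3c5∈{3}] r3c5's peers cover all but 3. So r3c5=3.
Step 9. [r3c3∈{1}] nothing but 1 survives at r3c3. So r3c3=1.
Step 10. [r5c3∈{2}] nothing but 2 survives at r5c3 ⇒ r5c3=2.
Step 11. [r6c2∈{5}] r6c2 has the single candidate 5, so r6c2=5.
Step 12. [r5c5∈{1}] r5c5 has the single candidate 1 ⇒ r5c5=1.
Step 13. [r2c1∈{3}] r2c1 is down to just 3 ⇒ r2c1=3.
Step 14. [r5c1∈{4}] nothing but 4 survives at r5c1, so r5c1=4.
Step 15. [r4c1∈{6}] r4c1 has the single candidate 6, so r4c1=6.

Answer: 2 1 6 3 4 5 / 3 4 5 6 2 1 / 5 2 1 4 3 6 / 6 3 4 1 5 2 / 4 6 2 5 1 3 / 1 5 3 2 6 4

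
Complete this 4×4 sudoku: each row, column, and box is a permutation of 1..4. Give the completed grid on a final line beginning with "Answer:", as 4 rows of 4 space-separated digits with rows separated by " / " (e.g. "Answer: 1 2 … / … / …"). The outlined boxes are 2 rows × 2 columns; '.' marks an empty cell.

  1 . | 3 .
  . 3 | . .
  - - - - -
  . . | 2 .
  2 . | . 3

Step 1. [r2c1∈{4}] nothing but 4 survives at r2c1, so r2c1=4.
Step 2. [r4c3∈{1,4}] col 3 places 4 nowhere but r4c3 ⇒ r4c3=4.
Step 3. [r3c4∈{1}] r3c4 is down to just 1, so r3c4=1.
Step 4. [r1c4∈{2,4}] across row 1, 4 lands solely at r1c4. So r1c4=4.
Step 5. [r1c2∈{2}] nothing but 2 survives at r1c2, so r1c2=2.
Step 6. [r2c3∈{1}] r2c3's peers cover all but 1, so r2c3=1.
Step 7. [r3c2∈{4}] r3c2 has the single candidate 4 ⇒ r3c2=4.
Step 8. [r2c4∈{2}] only 2 remains possible at r2c4, so r2c4=2.
Step 9. [r4c2∈{1}] r4c2 is down to just 1 ⇒ r4c2=1.
Step 10. [r3c1∈{3}] r3c1 has the single candidate 3 ⇒ r3c1=3.

Answer: 1 2 3 4 / 4 3 1 2 / 3 4 2 1 / 2 1 4 3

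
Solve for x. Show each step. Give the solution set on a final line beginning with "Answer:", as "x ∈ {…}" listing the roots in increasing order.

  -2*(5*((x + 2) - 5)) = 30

Step 1. [-2*(5*((x + 2) - 5)) = 30] leading coefficient -2: divide by -2 ⇒ div: 5*((x + 2) - 5) = -15.
Step 2. [5*((x + 2) - 5) = -15] 5 out front; divide by 5, so div: (x + 2) - 5 = -3.
Step 3. [(x + 2) - 5 = -3] -5 is outermost — add 5 both sides ⇒ sub: x + 2 = 2.
Step 4. [x + 2 = 2] +2 is outermost — subtract 2 both sides. So sub: x = 0.

Answer: x ∈ {0}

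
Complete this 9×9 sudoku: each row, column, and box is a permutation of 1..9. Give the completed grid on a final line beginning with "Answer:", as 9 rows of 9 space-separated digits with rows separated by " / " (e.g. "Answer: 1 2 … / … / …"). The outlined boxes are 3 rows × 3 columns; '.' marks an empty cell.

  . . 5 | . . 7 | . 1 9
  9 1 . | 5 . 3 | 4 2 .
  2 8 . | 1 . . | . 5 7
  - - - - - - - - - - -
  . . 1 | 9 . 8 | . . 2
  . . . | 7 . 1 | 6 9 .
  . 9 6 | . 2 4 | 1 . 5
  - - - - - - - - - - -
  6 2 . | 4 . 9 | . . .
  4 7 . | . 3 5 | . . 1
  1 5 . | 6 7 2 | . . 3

Step 1. [r7c9∈{8}] r7c9 has the single candidate 8 ⇒ r7c9=8.
Step 2. [r1c1∈{3}] r1c1 has the single candidate 3 ⇒ r1c1=3.
Step 3. [r4c5∈{5,6}] in row 4, 6 fits only at r4c5, so r4c5=6.
Step 4. [r7c8∈{7}] r7c8 has the single candidate 7. So r7c8=7.
Step 5. [r9c3∈{8,9}] in row 9, 8 fits only at r9c3, so r9c3=8.
Step 6. [r3c3∈{4}] r3c3 is down to just 4, so r3c3=4.
Step 7. [r1c7∈{8}] r1c7's peers cover all but 8, so r1c7=8.
Step 8. [r6c1∈{7,8}] r6c1 is the only open cell in row 6 admitting 7 ⇒ r6c1=7.
Step 9. [r5c9∈{4}] r5c9's peers cover all but 4, so r5c9=4.
Step 10. [r4c8∈{3}] nothing but 3 survives at r4c8 ⇒ r4c8=3.
Step 11. [r5c2∈{3}] only 3 remains possible at r5c2, so r5c2=3.
Step 12. [r8c7∈{2,9}] in row 8, 2 fits only at r8c7, so r8c7=2.
Step 13. [r4c1∈{5}] r4c1 has the single candidate 5. So r4c1=5.
Step 14. [r1c4∈{2}] only 2 remains possible at r1c4, so r1c4=2.
Step 15. [r9c7∈{9}] nothing but 9 survives at r9c7 ⇒ r9c7=9.
Step 16. [r5c1∈{8}] only 8 remains possible at r5c1, so r5c1=8.
Step 17. [r2c3∈{7}] nothing but 7 survives at r2c3, so r2c3=7.
Step 18. [r9c8∈{4}] r9c8's peers cover all but 4. So r9c8=4.
Step 19. [r5c3∈{2}] r5c3 is down to just 2 ⇒ r5c3=2.
Step 20. [r1c5∈{4}] nothing but 4 survives at r1c5. So r1c5=4.
Step 21. [r8c8∈{6}] r8c8 is down to just 6 ⇒ r8c8=6.
Step 22. [r5c5∈{5}] r5c5 has the single candidate 5, so r5c5=5.
Step 23. [r6c8∈{8}] r6c8 has the single candidate 8 ⇒ r6c8=8.
Step 24. [r3c6∈{6}] only 6 remains possible at r3c6. So r3c6=6.
Step 25. [r4c2∈{4}] r4c2 is down to just 4 ⇒ r4c2=4.
Step 26. [r1c2∈{6}] only 6 remains possible at r1c2. So r1c2=6.
Step 27. [r3c7∈{3}] only 3 remains possible at r3c7. So r3c7=3.
Step 28. [r2c5∈{8}] r2c5 is down to just 8. So r2c5=8.
Step 29. [r7c3∈{3}] r7c3 has the single candidate 3, so r7c3=3.
Step 30. [r7c5∈{1}] r7c5's peers cover all but 1. So r7c5=1.
Step 31. [r4c7∈{7}] only 7 remains possible at r4c7, so r4c7=7.
Step 32. [r8c4∈{8}] r8c4 is down to just 8 ⇒ r8c4=8.
Step 33. [r8c3∈{9}] nothing but 9 survives at r8c3 ⇒ r8c3=9.
Step 34. [r2c9∈{6}] r2c9 is down to just 6. So r2c9=6.
Step 35. [r3c5∈{9}] nothing but 9 survives at r3c5. So r3c5=9.
Step 36. [r6c4∈{3}] only 3 remains possible at r6c4, so r6c4=3.
Step 37. [r7c7∈{5}] nothing but 5 survives at r7c7, so r7c7=5.

Answer: 3 6 5 2 4 7 8 1 9 / 9 1 7 5 8 3 4 2 6 / 2 8 4 1 9 6 3 5 7 / 5 4 1 9 6 8 7 3 2 / 8 3 2 7 5 1 6 9 4 / 7 9 6 3 2 4 1 8 5 / 6 2 3 4 1 9 5 7 8 / 4 7 9 8 3 5 2 6 1 / 1 5 8 6 7 2 9 4 3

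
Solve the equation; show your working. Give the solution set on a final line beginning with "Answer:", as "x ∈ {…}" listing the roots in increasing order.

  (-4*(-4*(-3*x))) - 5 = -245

Step 1. [(-4*(-4*(-3*x))) - 5 = -245] peel the -5: add 5 from each side. So sub: -4*(-4*(-3*x)) = -240.
Step 2. [-4*(-4*(-3*x)) = -240] -4 out front; divide by -4 ⇒ div: -4*(-3*x) = 60.
Step 3. [-4*(-3*x) = 60] leading coefficient -4: divide by -4, so div: -3*x = -15.
Step 4. [-3*x = -15] -3 out front; divide by -3. So div: x = 5.

Answer: x ∈ {5}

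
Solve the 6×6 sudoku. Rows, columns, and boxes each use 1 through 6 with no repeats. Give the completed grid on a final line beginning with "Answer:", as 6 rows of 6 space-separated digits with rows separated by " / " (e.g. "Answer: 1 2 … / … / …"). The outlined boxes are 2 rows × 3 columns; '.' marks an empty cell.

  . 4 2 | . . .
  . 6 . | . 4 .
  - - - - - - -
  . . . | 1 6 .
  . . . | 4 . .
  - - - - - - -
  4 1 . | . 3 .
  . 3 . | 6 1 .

Step 1. [r6c3∈{5}] r6c3 is down to just 5 ⇒ r6c3=5.
Step 2. [r1c5∈{5}] only 5 remains possible at r1c5, so r1c5=5.
Step 3. [r4c1∈{1,2,3,5,6}] in col 1, 6 fits only at r4c1, so r4c1=6.
Step 4. [r1c4∈{3}] r1c4 is down to just 3, so r1c4=3.
Step 5. [r4c5∈{2}] r4c5 has the single candidate 2. So r4c5=2.
Step 6. [r1c1∈{1}] r1c1 has the single candidate 1. So r1c1=1.
Step 7. [r2c3∈{3}] r2c3's peers cover all but 3. So r2c3=3.
Step 8. [r4c2∈{5}] r4c2 is down to just 5 ⇒ r4c2=5.
Step 9. [r3c1∈{2,3}] 3 has one home in col 1: r3c1 ⇒ r3c1=3.
Step 10. [r2c4∈{2}] r2c4 has the single candidate 2 ⇒ r2c4=2.
Step 11. [r5c6∈{2,5}] 2 has one home in row 5: r5c6 ⇒ r5c6=2.
Step 12. [r3c3∈{4}] r3c3's peers cover all but 4. So r3c3=4.
Step 13. [r2c1∈{5}] only 5 remains possible at r2c1, so r2c1=5.
Step 14. [r5c3∈{6}] nothing but 6 survives at r5c3. So r5c3=6.
Step 15. [r3c6∈{5}] r3c6 has the single candidate 5 ⇒ r3c6=5.
Step 16. [r6c6∈{4}] r6c6 has the single candidate 4 ⇒ r6c6=4.
Step 17. [r6c1∈{2}] r6c1 is down to just 2 ⇒ r6c1=2.
Step 18. [r4c3∈{1}] r4c3's peers cover all but 1 ⇒ r4c3=1.
Step 19. [r3c2∈{2}] nothing but 2 survives at r3c2 ⇒ r3c2=2.
Step 20. [r5c4∈{5}] r5c4 has the single candidate 5, so r5c4=5.
Step 21. [r4c6∈{3}] r4c6's peers cover all but 3, so r4c6=3.
Step 22. [r2c6∈{1}] r2c6 is down to just 1. So r2c6=1.
Step 23. [r1c6∈{6}] nothing but 6 survives at r1c6. So r1c6=6.

Answer: 1 4 2 3 5 6 / 5 6 3 2 4 1 / 3 2 4 1 6 5 / 6 5 1 4 2 3 / 4 1 6 5 3 2 / 2 3 5 6 1 4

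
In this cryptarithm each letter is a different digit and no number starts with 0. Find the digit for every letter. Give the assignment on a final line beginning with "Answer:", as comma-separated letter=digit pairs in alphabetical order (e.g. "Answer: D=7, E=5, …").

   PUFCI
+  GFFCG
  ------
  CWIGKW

Step 1. [col 1: I + G ≡ W (mod 10)] G=4 is one option consistent with column 1 (I + G ≡ W (mod 10), carry-in 0) — take it. So G=4.
Step 2. [col 1: I + G ≡ W (mod 10)] several values work for W in column 1 (I + G ≡ W (mod 10), carry-in 0); try W=0 ⇒ W=0.
Step 3. [C] the sum has 6 digits but both addends have 5; that extra leading digit C is the final carry, namely 1 ⇒ C=1.
Step 4. [col 1: I + G ≡ W (mod 10)] column 1: given G=4, W=0, carry-in 0, and digits 0,1,4 already taken and all letters distinct, I+G≡W (mod 10) forces I=6, so I=6.
Step 5. [col 2: C + C ≡ K (mod 10)] from column 2 (C=1, carry-in 1, digits 0,1,4,6 already taken and all letters distinct): K must equal 3 ⇒ K=3.
Step 6. [col 3: F + F ≡ G (mod 10)] several values work for F in column 3 (F + F ≡ G (mod 10), carry-in 0); try F=7, so F=7.
Step 7. [col 4: U + F ≡ I (mod 10)] column 4 reads U+F+carry(1)=I with F=7, I=6; with digits 0,1,3,4,6,7 already taken and all letters distinct, the only value for U is 8, so U=8.
Step 8. [col 5: P + G ≡ W (mod 10)] column 5: given G=4, W=0, carry-in 1, and digits 0,1,3,4,6,7,8 already taken and all letters distinct, P+G≡W (mod 10) forces P=5, so P=5.

Answer: C=1, F=7, G=4, I=6, K=3, P=5, U=8, W=0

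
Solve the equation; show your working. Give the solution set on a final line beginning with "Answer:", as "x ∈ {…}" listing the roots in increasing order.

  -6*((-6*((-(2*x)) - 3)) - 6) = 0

Step 1. [-6*((-6*((-(2*x)) - 3)) - 6) = 0] -6·(inner) — divide through by -6 ⇒ div: (-6*((-(2*x)) - 3)) - 6 = 0.
Step 2. [(-6*((-(2*x)) - 3)) - 6 = 0] -6 | LHS and -6 | 0: pull -6 out ⇒ factor: ((-(2*x)) - 3) + 1 = 0.
Step 3. [((-(2*x)) - 3) + 1 = 0] the outer +1 inverts by subtracting 1 ⇒ sub: (-(2*x)) - 3 = -1.
Step 4. [(-(2*x)) - 3 = -1] -3 is outermost — add 3 both sides. So sub: -(2*x) = 2.
Step 5. [-(2*x) = 2] leading − — multiply by −1. So neg: 2*x = -2.
Step 6. [2*x = -2] LHS = 2·(…); ÷2 both sides ⇒ div: x = -1.

Answer: x ∈ {-1}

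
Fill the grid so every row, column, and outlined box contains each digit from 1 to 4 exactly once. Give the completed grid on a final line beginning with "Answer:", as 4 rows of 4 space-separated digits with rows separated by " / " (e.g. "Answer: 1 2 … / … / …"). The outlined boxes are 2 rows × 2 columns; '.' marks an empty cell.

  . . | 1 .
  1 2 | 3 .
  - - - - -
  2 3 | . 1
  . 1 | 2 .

Step 1. [r1c2∈{4}] r1c2's peers cover all but 4 ⇒ r1c2=4.
Step 2. [r2c4∈{4}] r2c4 is down to just 4 ⇒ r2c4=4.
Step 3. [r3c3∈{4}] nothing but 4 survives at r3c3. So r3c3=4.
Step 4. [r4c4∈{3}] r4c4 is down to just 3. So r4c4=3.
Step 5. [r1c1∈{3}] r1c1 is down to just 3 ⇒ r1c1=3.
Step 6. [r4c1∈{4}] r4c1's peers cover all but 4 ⇒ r4c1=4.
Step 7. [r1c4∈{2}] r1c4's peers cover all but 2, so r1c4=2.

Answer: 3 4 1 2 / 1 2 3 4 / 2 3 4 1 / 4 1 2 3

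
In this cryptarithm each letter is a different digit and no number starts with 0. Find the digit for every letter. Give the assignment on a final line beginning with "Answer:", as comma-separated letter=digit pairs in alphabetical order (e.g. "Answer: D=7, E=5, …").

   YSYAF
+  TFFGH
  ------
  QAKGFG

Step 1. [Q] Q is the leading digit of a 6-digit sum of two 5-digit numbers; the final carry is exactly 1, so Q=1.
Step 2. [col 1: F + H ≡ G (mod 10)] F=3 is one option consistent with column 1 (F + H ≡ G (mod 10), carry-in 0) — take it. So F=3.
Step 3. [col 1: F + H ≡ G (mod 10)] no forcing yet in column 1 (carry-in 0); H=6 is free and consistent — try it. So H=6.
Step 4. [col 1: F + H ≡ G (mod 10)] column 1 reads F+H+carry(0)=G with F=3, H=6; with digits 1,3,6 already taken and all letters distinct, the only value for G is 9. So G=9.
Step 5. [col 2: A + G ≡ F (mod 10)] in column 2 we have A+G≡F with carry-in 0; given G=9, F=3 and digits 1,3,6,9 already taken and all letters distinct, that pins A to 4, so A=4.
Step 6. [col 3: Y + F ≡ G (mod 10)] column 3 reads Y+F+carry(1)=G with F=3, G=9; with digits 1,3,4,6,9 already taken and all letters distinct, the only value for Y is 5 ⇒ Y=5.
Step 7. [col 4: S + F ≡ K (mod 10)] in column 4 we have S+F≡K with carry-in 0; given F=3 and digits 1,3,4,5,6,9 already taken and all letters distinct, that pins K to 0, so K=0.
Step 8. [col 4: S + F ≡ K (mod 10)] in column 4 we have S+F≡K with carry-in 0; given F=3, K=0 and digits 0,1,3,4,5,6,9 already taken and all letters distinct, that pins S to 7. So S=7.
Step 9. [col 5: Y + T ≡ A (mod 10)] in column 5 we have Y+T≡A with carry-in 1; given Y=5, A=4 and digits 0,1,3,4,5,6,7,9 already taken and all letters distinct, that pins T to 8. So T=8.

Answer: A=4, F=3, G=9, H=6, K=0, Q=1, S=7, T=8, Y=5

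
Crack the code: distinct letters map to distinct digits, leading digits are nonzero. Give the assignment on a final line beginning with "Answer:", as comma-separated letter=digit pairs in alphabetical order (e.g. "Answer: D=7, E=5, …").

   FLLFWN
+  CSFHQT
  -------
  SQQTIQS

Step 1. [col 1: N + T ≡ S (mod 10)] column 1 (N + T ≡ S (mod 10), carry-in 0) doesn't pin N yet; pick N=4 and continue ⇒ N=4.
Step 2. [col 1: N + T ≡ S (mod 10)] S=1 is one option consistent with column 1 (N + T ≡ S (mod 10), carry-in 0) — take it, so S=1.
Step 3. [col 1: N + T ≡ S (mod 10)] column 1: given N=4, S=1, carry-in 0, and digits 1,4 already taken and all letters distinct, N+T≡S (mod 10) forces T=7, so T=7.
Step 4. [col 2: W + Q ≡ Q (mod 10)] from column 2 (nothing yet, carry-in 1, digits 1,4,7 already taken and all letters distinct): W must equal 9, so W=9.
Step 5. [col 2: W + Q ≡ Q (mod 10)] column 2 (W + Q ≡ Q (mod 10), carry-in 1) doesn't pin Q yet; pick Q=3 and continue. So Q=3.
Step 6. [col 3: F + H ≡ I (mod 10)] I=6 is one option consistent with column 3 (F + H ≡ I (mod 10), carry-in 1) — take it. So I=6.
Step 7. [col 3: F + H ≡ I (mod 10)] column 3 (F + H ≡ I (mod 10), carry-in 1) doesn't pin F yet; pick F=5 and continue, so F=5.
Step 8. [col 3: F + H ≡ I (mod 10)] from column 3 (F=5, I=6, carry-in 1, digits 1,3,4,5,6,7,9 already taken and all letters distinct): H must equal 0, so H=0.
Step 9. [col 4: L + F ≡ T (mod 10)] column 4: given F=5, T=7, carry-in 0, and digits 0,1,3,4,5,6,7,9 already taken and all letters distinct, L+F≡T (mod 10) forces L=2, so L=2.
Step 10. [col 6: F + C ≡ Q (mod 10)] column 6: given F=5, Q=3, carry-in 0, and digits 0,1,2,3,4,5,6,7,9 already taken and all letters distinct, F+C≡Q (mod 10) forces C=8, so C=8.

Answer: C=8, F=5, H=0, I=6, L=2, N=4, Q=3, S=1, T=7, W=9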